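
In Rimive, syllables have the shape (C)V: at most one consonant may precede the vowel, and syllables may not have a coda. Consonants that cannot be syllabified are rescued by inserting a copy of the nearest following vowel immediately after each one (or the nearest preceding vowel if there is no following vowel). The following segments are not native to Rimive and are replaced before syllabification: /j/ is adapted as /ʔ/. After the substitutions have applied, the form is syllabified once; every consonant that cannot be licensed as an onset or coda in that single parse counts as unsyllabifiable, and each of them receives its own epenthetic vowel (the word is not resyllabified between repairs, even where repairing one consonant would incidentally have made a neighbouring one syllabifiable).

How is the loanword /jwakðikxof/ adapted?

ʔawakiðikoxofo

Substitution: /j/ → /ʔ/, giving /ʔwakðikxof/.
Under (C)V, the unsyllabifiable consonants are /ʔ/, /k/, /k/, /f/ (no codas are permitted; onsets are limited to one consonant).
Epenthesis after each stranded consonant: /ʔ/ → /ʔa/, /k/ → /ki/, /k/ → /ko/, /f/ → /fo/.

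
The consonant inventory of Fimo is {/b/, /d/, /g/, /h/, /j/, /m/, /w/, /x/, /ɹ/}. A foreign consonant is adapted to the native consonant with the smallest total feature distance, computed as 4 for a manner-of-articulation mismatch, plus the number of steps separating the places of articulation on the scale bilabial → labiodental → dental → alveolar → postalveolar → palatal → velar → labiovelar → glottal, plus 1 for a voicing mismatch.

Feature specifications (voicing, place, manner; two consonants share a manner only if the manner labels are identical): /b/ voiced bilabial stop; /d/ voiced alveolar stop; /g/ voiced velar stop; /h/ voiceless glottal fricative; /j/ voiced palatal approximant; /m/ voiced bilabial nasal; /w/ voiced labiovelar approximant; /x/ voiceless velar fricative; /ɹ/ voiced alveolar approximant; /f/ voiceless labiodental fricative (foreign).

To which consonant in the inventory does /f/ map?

/x/ is closest: same manner (fricative), place distance 5 (labiodental→velar), same voicing; total 5. Next closest is /b/ at distance 6.

x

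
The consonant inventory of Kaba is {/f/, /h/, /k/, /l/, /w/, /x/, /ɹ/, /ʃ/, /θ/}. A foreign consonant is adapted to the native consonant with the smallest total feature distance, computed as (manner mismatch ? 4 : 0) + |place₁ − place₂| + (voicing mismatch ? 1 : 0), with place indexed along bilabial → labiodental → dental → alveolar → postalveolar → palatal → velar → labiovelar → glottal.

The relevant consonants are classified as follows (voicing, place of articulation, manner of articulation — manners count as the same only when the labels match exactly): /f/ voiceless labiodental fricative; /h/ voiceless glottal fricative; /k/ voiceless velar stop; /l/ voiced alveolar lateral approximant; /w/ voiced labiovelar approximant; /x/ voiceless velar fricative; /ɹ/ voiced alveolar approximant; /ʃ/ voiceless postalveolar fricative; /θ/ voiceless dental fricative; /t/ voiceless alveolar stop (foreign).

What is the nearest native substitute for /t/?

k

/k/ is closest: same manner (stop), place distance 3 (alveolar→velar), same voicing; total 3. Next closest is /l/ at distance 5.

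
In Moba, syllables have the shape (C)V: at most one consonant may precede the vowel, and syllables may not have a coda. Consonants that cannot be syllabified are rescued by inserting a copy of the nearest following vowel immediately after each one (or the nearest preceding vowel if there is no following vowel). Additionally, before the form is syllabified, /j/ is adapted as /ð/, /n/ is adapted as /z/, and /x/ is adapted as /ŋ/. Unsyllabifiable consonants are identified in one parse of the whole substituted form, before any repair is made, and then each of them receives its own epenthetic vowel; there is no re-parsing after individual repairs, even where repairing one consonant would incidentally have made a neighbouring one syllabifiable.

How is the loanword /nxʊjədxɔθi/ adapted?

Substitution: /n/ → /z/, /x/ → /ŋ/, /j/ → /ð/, giving /zŋʊðədŋɔθi/.
Under (C)V, the unsyllabifiable consonants are /z/, /d/ (no codas are permitted; onsets are limited to one consonant).
Inserting the epenthetic vowel yields /z/ → /zʊ/, /d/ → /dɔ/.

zʊŋʊðədɔŋɔθi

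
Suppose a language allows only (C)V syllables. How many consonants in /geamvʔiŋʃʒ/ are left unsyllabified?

Under (C)V, the unsyllabifiable consonants are /m/, /v/, /ŋ/, /ʃ/, /ʒ/ (no codas are permitted; onsets are limited to one consonant).

5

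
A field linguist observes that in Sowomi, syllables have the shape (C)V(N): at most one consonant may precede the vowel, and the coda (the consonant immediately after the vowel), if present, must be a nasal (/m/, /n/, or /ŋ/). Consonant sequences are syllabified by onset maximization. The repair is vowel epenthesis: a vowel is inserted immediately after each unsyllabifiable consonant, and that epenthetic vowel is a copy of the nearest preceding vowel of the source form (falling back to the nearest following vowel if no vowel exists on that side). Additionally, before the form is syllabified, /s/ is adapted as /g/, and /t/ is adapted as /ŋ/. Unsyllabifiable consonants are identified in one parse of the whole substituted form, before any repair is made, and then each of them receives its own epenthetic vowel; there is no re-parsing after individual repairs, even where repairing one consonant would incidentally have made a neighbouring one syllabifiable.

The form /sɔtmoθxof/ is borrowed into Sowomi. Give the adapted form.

Substitution: /s/ → /g/, /t/ → /ŋ/, giving /gɔŋmoθxof/.
Under (C)V(N), the unsyllabifiable consonants are /θ/, /f/ (only a nasal (/m/, /n/, or /ŋ/) is licensed in coda position; onsets are limited to one consonant).
Each unlicensed consonant becomes the onset of a new syllable: /θ/ → /θo/, /f/ → /fo/.

gɔŋmoθoxofo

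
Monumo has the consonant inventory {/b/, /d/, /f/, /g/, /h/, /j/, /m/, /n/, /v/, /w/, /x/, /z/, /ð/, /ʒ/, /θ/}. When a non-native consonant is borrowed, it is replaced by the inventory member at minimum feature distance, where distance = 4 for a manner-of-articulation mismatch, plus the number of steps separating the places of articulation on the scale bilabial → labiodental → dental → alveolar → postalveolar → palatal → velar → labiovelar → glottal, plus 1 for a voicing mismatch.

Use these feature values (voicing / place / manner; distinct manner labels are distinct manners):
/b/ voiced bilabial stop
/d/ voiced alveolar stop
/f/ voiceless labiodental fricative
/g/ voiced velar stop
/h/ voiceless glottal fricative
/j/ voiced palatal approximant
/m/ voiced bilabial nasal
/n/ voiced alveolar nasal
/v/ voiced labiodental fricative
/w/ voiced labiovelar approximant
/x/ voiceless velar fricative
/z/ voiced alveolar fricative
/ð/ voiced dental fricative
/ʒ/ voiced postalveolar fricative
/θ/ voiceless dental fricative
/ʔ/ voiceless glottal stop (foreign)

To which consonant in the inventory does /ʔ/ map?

/g/ is closest: same manner (stop), place distance 2 (glottal→velar), voicing differs (+1); total 3. Next closest is /h/ at distance 4.

g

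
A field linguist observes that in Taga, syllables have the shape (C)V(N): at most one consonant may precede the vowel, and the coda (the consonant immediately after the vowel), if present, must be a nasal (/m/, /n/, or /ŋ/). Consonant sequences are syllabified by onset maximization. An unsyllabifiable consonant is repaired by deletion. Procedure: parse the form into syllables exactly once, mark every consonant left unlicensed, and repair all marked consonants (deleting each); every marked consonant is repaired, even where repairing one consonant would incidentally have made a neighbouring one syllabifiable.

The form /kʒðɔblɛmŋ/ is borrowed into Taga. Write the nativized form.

ðɔlɛm

The consonants /k/, /ʒ/, /b/, /ŋ/ cannot be parsed into a legal (C)V(N) syllable (only a nasal (/m/, /n/, or /ŋ/) is licensed in coda position; onsets are limited to one consonant).
Deletion applies to /k/, /ʒ/, /b/, /ŋ/.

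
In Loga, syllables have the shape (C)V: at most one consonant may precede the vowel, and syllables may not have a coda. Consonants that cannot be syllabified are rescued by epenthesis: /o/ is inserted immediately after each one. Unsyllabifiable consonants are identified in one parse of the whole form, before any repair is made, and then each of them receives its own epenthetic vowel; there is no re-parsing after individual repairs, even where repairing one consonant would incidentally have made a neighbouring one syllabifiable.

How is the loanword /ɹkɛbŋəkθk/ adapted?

ɹokɛboŋəkoθoko

The consonants /ɹ/, /b/, /k/, /θ/, /k/ cannot be parsed into a legal (C)V syllable (no codas are permitted; onsets are limited to one consonant).
Each unlicensed consonant becomes the onset of a new syllable: /ɹ/ → /ɹo/, /b/ → /bo/, /k/ → /ko/, /θ/ → /θo/, /k/ → /ko/.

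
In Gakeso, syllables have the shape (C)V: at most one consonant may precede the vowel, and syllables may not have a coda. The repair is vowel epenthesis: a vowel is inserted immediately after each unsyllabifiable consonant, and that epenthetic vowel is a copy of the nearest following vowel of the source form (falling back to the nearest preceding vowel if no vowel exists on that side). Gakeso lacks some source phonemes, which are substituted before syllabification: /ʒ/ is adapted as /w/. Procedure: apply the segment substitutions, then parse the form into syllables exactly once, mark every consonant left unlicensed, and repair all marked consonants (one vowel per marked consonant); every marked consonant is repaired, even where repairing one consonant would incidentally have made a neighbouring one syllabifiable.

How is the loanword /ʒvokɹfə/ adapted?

wovokəɹəfə

Substitution: /ʒ/ → /w/, giving /wvokɹfə/.
Under (C)V, the unsyllabifiable consonants are /w/, /k/, /ɹ/ (no codas are permitted; onsets are limited to one consonant).
Each unlicensed consonant becomes the onset of a new syllable: /w/ → /wo/, /k/ → /kə/, /ɹ/ → /ɹə/.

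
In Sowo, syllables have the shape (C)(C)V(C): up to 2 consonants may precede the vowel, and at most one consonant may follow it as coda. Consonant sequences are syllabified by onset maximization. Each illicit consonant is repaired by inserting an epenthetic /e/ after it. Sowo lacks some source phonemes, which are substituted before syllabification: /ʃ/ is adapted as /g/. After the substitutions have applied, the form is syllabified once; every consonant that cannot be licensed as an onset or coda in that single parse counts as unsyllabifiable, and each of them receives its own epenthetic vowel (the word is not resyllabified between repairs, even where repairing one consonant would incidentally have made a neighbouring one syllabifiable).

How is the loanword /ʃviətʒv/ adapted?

Substitution: /ʃ/ → /g/, giving /gviətʒv/.
Syllabifying with onset maximization leaves /ʒ/, /v/ stranded (at most one coda consonant is licensed; onsets may contain at most 2 consonants).
Epenthesis after each stranded consonant: /ʒ/ → /ʒe/, /v/ → /ve/.

gviətʒeve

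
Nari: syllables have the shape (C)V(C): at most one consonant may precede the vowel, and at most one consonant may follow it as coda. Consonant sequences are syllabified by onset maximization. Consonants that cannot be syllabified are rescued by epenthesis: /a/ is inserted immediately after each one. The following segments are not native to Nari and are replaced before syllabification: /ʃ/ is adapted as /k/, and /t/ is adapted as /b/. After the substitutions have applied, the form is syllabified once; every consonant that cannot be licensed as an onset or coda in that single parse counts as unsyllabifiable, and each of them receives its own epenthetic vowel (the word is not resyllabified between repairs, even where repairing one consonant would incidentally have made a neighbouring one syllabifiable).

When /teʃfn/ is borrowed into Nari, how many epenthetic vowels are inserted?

2

After substitution the input is /bekfn/.
The unsyllabifiable consonants are /f/, /n/; each receives one epenthetic vowel.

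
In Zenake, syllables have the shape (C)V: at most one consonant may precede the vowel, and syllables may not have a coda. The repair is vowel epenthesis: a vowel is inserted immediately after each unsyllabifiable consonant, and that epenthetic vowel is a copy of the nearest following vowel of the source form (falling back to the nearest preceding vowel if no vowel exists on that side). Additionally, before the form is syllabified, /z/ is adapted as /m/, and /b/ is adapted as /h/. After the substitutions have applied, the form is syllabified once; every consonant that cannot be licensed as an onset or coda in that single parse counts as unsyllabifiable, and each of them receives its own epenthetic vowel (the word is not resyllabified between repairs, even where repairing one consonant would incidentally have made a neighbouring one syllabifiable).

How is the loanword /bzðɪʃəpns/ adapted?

hɪmɪðɪʃəpənəsə

Substitution: /b/ → /h/, /z/ → /m/, giving /hmðɪʃəpns/.
Syllabifying with onset maximization leaves /h/, /m/, /p/, /n/, /s/ stranded (no codas are permitted; onsets are limited to one consonant).
Inserting the epenthetic vowel yields /h/ → /hɪ/, /m/ → /mɪ/, /p/ → /pə/, /n/ → /nə/, /s/ → /sə/.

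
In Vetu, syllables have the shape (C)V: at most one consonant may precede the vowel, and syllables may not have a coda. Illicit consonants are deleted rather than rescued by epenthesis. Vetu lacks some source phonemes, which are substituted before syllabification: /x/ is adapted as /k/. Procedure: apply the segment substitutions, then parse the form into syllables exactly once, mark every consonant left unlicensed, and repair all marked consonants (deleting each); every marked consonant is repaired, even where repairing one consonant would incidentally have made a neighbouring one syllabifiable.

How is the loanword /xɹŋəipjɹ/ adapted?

ŋəi

Substitution: /x/ → /k/, giving /kɹŋəipjɹ/.
The consonants /k/, /ɹ/, /p/, /j/, /ɹ/ cannot be parsed into a legal (C)V syllable (no codas are permitted; onsets are limited to one consonant).
Each unlicensed consonant is deleted: /k/, /ɹ/, /p/, /j/, /ɹ/.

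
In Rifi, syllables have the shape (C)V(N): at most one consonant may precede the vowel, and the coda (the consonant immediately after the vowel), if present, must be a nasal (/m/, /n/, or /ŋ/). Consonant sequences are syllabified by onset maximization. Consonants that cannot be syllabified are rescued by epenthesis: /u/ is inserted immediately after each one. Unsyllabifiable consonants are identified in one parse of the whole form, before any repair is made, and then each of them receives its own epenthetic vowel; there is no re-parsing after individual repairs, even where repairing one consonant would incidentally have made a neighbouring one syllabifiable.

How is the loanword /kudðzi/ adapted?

kuduðuzi

Under (C)V(N), the unsyllabifiable consonants are /d/, /ð/ (only a nasal (/m/, /n/, or /ŋ/) is licensed in coda position; onsets are limited to one consonant).
Inserting the epenthetic vowel yields /d/ → /du/, /ð/ → /ðu/.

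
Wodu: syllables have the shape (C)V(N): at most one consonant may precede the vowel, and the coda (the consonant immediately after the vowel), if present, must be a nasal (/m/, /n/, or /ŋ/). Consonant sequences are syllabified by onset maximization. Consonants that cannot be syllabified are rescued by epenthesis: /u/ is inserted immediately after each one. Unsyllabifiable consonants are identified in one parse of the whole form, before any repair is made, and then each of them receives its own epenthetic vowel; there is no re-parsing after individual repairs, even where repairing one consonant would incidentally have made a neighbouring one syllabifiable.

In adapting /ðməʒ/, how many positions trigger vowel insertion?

The unsyllabifiable consonants are /ð/, /ʒ/; each receives one epenthetic vowel.

2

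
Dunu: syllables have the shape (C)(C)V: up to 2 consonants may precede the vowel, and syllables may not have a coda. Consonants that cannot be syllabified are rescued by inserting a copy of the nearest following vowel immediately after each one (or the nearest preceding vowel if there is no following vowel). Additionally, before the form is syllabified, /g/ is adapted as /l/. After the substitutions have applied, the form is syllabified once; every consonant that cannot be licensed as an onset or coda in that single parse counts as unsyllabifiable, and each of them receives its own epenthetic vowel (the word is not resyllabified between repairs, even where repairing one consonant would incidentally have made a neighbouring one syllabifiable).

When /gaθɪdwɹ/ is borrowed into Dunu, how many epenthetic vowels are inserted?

After substitution the input is /laθɪdwɹ/.
The unsyllabifiable consonants are /d/, /w/, /ɹ/; each receives one epenthetic vowel.

3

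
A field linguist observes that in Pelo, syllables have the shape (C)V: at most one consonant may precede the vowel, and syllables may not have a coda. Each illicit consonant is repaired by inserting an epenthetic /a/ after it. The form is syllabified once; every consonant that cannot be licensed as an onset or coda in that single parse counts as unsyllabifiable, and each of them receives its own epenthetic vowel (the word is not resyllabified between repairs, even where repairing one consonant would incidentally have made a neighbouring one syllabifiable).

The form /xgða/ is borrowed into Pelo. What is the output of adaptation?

xagaða

Under (C)V, the unsyllabifiable consonants are /x/, /g/ (no codas are permitted; onsets are limited to one consonant).
Inserting the epenthetic vowel yields /x/ → /xa/, /g/ → /ga/.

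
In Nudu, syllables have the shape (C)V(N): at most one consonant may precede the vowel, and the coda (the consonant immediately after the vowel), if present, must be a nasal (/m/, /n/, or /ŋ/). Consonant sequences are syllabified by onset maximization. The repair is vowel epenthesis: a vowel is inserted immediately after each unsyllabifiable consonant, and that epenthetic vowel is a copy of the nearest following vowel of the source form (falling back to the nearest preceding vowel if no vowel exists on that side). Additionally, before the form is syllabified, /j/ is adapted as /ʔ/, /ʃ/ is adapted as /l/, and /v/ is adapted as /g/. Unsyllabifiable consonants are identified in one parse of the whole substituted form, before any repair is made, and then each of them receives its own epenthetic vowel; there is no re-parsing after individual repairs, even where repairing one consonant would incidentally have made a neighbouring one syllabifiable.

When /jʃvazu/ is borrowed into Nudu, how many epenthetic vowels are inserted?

After substitution the input is /ʔlgazu/.
The unsyllabifiable consonants are /ʔ/, /l/; each receives one epenthetic vowel.

2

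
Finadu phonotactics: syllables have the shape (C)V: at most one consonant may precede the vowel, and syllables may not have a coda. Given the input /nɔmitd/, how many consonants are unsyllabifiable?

2

The consonants /t/, /d/ cannot be parsed into a legal (C)V syllable (no codas are permitted; onsets are limited to one consonant).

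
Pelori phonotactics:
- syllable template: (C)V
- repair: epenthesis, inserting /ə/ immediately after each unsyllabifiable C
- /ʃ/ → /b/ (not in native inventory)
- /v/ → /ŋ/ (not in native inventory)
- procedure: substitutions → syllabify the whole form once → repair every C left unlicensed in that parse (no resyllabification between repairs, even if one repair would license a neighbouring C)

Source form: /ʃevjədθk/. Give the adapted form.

beŋəjədəθəkə

Substitution: /ʃ/ → /b/, /v/ → /ŋ/, giving /beŋjədθk/.
Under (C)V, the unsyllabifiable consonants are /ŋ/, /d/, /θ/, /k/ (no codas are permitted; onsets are limited to one consonant).
Inserting the epenthetic vowel yields /ŋ/ → /ŋə/, /d/ → /də/, /θ/ → /θə/, /k/ → /kə/.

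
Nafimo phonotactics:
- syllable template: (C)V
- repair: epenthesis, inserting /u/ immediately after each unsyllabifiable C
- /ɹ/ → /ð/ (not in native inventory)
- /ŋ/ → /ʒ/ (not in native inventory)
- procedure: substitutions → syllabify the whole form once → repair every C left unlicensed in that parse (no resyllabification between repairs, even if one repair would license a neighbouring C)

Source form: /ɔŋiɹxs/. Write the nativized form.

ɔʒiðuxusu

Substitution: /ŋ/ → /ʒ/, /ɹ/ → /ð/, giving /ɔʒiðxs/.
Under (C)V, the unsyllabifiable consonants are /ð/, /x/, /s/ (no codas are permitted; onsets are limited to one consonant).
Inserting the epenthetic vowel yields /ð/ → /ðu/, /x/ → /xu/, /s/ → /su/.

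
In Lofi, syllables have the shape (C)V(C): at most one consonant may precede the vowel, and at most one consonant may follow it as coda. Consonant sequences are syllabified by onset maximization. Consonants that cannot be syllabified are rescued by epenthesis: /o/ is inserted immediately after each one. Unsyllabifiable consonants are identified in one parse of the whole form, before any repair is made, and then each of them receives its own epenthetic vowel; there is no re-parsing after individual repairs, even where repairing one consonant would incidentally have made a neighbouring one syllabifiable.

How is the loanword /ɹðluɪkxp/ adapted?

ɹoðoluɪkxopo

The consonants /ɹ/, /ð/, /x/, /p/ cannot be parsed into a legal (C)V(C) syllable (at most one coda consonant is licensed; onsets are limited to one consonant).
Epenthesis after each stranded consonant: /ɹ/ → /ɹo/, /ð/ → /ðo/, /x/ → /xo/, /p/ → /po/.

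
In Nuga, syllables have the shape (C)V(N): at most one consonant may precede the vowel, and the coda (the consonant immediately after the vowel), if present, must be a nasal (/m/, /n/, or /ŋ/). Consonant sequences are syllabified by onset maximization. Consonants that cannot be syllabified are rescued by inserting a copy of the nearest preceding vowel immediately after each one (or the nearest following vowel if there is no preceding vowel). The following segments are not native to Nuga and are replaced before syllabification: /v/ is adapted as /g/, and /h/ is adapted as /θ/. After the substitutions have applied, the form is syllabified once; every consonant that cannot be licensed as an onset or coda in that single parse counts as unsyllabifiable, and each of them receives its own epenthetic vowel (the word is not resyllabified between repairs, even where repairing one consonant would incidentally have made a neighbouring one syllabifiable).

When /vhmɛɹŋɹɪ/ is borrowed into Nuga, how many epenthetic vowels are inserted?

After substitution the input is /gθmɛɹŋɹɪ/.
The unsyllabifiable consonants are /g/, /θ/, /ɹ/, /ŋ/; each receives one epenthetic vowel.

4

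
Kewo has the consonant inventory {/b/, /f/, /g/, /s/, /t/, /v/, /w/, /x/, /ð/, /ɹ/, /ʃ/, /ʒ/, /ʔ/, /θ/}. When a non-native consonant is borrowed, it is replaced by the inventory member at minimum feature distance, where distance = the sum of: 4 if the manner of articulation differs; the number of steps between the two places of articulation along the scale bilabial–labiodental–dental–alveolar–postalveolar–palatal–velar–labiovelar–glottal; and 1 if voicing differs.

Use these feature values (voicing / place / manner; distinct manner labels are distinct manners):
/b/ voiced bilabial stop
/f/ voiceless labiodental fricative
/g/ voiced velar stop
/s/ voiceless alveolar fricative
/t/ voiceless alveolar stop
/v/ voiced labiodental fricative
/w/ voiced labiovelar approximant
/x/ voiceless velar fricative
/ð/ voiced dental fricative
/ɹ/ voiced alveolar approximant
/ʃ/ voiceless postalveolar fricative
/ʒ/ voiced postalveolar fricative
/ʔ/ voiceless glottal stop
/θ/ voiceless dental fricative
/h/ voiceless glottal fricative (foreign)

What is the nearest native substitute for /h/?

/x/ is closest: same manner (fricative), place distance 2 (glottal→velar), same voicing; total 2. Next closest is /ʃ/ at distance 4.

x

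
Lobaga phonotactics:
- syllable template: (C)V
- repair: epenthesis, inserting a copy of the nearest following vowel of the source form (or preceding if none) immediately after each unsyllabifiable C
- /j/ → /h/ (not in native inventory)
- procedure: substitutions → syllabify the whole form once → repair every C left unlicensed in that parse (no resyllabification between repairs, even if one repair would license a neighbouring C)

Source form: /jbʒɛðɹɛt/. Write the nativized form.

hɛbɛʒɛðɛɹɛtɛ

Substitution: /j/ → /h/, giving /hbʒɛðɹɛt/.
Under (C)V, the unsyllabifiable consonants are /h/, /b/, /ð/, /t/ (no codas are permitted; onsets are limited to one consonant).
Each unlicensed consonant becomes the onset of a new syllable: /h/ → /hɛ/, /b/ → /bɛ/, /ð/ → /ðɛ/, /t/ → /tɛ/.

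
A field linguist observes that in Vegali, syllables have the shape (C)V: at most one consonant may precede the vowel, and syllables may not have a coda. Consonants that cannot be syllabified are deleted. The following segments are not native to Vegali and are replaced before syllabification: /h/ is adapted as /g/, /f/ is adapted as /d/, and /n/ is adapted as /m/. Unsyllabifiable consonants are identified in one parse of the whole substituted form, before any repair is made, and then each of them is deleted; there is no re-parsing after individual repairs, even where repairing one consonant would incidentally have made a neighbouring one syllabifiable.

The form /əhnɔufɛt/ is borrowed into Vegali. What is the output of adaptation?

əmɔudɛ

Substitution: /h/ → /g/, /n/ → /m/, /f/ → /d/, giving /əgmɔudɛt/.
Syllabifying with onset maximization leaves /g/, /t/ stranded (no codas are permitted; onsets are limited to one consonant).
Each unlicensed consonant is deleted: /g/, /t/.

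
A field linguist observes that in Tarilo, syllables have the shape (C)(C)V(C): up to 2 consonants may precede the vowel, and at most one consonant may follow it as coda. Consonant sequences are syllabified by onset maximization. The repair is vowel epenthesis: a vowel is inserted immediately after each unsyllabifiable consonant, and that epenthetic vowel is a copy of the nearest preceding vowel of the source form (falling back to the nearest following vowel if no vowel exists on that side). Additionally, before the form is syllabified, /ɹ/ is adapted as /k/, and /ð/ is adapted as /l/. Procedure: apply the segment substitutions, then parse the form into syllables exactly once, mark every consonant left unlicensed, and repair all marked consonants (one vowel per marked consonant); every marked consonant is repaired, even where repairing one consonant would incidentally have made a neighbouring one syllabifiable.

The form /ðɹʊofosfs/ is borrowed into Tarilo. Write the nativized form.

Substitution: /ð/ → /l/, /ɹ/ → /k/, giving /lkʊofosfs/.
Under (C)(C)V(C), the unsyllabifiable consonants are /f/, /s/ (at most one coda consonant is licensed; onsets may contain at most 2 consonants).
Inserting the epenthetic vowel yields /f/ → /fo/, /s/ → /so/.

lkʊofosfoso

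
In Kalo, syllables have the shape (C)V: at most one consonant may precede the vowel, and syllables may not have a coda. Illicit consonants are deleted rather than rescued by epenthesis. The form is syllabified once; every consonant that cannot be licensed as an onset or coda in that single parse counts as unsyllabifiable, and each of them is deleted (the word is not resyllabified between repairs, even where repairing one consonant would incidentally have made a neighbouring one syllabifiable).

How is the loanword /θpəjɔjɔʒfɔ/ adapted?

Syllabifying with onset maximization leaves /θ/, /ʒ/ stranded (no codas are permitted; onsets are limited to one consonant).
Deletion applies to /θ/, /ʒ/.

pəjɔjɔfɔ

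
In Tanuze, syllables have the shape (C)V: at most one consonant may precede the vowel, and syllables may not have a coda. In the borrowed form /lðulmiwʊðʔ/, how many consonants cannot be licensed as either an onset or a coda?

4

The consonants /l/, /l/, /ð/, /ʔ/ cannot be parsed into a legal (C)V syllable (no codas are permitted; onsets are limited to one consonant).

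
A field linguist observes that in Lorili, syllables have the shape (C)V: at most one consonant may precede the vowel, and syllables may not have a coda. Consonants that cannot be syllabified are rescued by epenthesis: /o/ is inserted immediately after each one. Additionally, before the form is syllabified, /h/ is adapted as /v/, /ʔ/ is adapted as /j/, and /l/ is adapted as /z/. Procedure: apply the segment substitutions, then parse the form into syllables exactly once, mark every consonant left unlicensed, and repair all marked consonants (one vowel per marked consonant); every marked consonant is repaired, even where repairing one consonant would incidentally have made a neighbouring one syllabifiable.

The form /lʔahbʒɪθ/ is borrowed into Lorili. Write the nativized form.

zojavoboʒɪθo

Substitution: /l/ → /z/, /ʔ/ → /j/, /h/ → /v/, giving /zjavbʒɪθ/.
Under (C)V, the unsyllabifiable consonants are /z/, /v/, /b/, /θ/ (no codas are permitted; onsets are limited to one consonant).
Each unlicensed consonant becomes the onset of a new syllable: /z/ → /zo/, /v/ → /vo/, /b/ → /bo/, /θ/ → /θo/.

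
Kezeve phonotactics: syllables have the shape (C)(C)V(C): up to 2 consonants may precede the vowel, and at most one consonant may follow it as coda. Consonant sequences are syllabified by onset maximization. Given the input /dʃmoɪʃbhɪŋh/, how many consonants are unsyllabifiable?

The consonants /d/, /h/ cannot be parsed into a legal (C)(C)V(C) syllable (at most one coda consonant is licensed; onsets may contain at most 2 consonants).

2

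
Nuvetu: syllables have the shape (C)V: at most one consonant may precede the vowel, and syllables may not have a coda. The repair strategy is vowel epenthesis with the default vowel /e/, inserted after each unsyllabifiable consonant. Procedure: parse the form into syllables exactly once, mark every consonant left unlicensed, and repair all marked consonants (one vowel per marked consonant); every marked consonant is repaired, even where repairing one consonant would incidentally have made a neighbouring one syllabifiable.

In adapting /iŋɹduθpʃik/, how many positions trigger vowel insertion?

5

The unsyllabifiable consonants are /ŋ/, /ɹ/, /θ/, /p/, /k/; each receives one epenthetic vowel.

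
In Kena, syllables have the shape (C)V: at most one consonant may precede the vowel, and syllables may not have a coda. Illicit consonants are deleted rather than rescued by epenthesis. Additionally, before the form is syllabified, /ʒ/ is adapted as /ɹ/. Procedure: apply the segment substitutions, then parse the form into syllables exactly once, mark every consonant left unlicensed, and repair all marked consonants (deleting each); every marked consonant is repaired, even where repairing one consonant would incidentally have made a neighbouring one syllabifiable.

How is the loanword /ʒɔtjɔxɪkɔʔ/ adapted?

Substitution: /ʒ/ → /ɹ/, giving /ɹɔtjɔxɪkɔʔ/.
The consonants /t/, /ʔ/ cannot be parsed into a legal (C)V syllable (no codas are permitted; onsets are limited to one consonant).
Deletion applies to /t/, /ʔ/.

ɹɔjɔxɪkɔ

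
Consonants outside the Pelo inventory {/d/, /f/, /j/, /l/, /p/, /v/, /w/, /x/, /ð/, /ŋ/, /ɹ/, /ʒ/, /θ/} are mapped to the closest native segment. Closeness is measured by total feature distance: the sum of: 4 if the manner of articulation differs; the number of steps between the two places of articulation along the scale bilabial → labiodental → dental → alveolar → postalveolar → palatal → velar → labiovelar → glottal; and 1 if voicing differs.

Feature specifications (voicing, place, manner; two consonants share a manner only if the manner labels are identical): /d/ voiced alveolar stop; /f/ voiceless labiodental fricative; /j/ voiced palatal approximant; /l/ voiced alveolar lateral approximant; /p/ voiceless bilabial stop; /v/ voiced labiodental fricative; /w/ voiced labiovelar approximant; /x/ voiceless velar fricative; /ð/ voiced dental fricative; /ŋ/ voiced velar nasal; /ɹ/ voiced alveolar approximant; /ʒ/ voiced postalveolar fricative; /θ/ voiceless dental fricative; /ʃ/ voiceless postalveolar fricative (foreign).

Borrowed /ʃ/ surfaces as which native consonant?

/ʒ/ is closest: same manner (fricative), place distance 0 (postalveolar→postalveolar), voicing differs (+1); total 1. Next closest is /x/ at distance 2.

ʒ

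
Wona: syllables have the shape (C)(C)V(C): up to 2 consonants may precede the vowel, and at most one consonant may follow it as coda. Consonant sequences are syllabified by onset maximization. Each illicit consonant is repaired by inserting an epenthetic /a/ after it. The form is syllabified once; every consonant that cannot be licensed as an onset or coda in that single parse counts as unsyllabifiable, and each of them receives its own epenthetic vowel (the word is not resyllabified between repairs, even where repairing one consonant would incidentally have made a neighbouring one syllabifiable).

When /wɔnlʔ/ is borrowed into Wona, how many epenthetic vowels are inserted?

The unsyllabifiable consonants are /l/, /ʔ/; each receives one epenthetic vowel.

2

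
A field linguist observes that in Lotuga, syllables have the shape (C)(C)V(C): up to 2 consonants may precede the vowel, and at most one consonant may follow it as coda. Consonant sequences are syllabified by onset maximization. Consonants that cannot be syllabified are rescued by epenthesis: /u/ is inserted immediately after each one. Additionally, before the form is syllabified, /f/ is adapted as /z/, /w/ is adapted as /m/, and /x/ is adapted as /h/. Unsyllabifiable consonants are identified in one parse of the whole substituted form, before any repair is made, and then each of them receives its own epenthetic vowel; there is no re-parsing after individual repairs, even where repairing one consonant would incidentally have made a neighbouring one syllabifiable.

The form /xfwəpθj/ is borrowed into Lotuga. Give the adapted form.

huzməpθuju

Substitution: /x/ → /h/, /f/ → /z/, /w/ → /m/, giving /hzməpθj/.
The consonants /h/, /θ/, /j/ cannot be parsed into a legal (C)(C)V(C) syllable (at most one coda consonant is licensed; onsets may contain at most 2 consonants).
Each unlicensed consonant becomes the onset of a new syllable: /h/ → /hu/, /θ/ → /θu/, /j/ → /ju/.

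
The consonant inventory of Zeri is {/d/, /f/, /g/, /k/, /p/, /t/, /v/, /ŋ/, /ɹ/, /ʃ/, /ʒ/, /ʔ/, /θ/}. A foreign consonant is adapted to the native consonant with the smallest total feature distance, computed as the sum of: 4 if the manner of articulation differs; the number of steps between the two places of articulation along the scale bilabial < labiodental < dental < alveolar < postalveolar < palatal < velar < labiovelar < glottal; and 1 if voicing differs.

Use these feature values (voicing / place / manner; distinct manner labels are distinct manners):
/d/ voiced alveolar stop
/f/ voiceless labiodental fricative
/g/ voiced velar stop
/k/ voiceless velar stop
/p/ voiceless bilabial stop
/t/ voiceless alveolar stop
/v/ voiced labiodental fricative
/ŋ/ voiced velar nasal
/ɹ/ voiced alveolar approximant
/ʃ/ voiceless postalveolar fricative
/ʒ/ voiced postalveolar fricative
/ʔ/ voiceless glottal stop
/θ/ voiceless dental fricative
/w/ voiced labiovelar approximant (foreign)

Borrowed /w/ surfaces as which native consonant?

/ɹ/ is closest: same manner (approximant), place distance 4 (labiovelar→alveolar), same voicing; total 4. Next closest is /g/ at distance 5.

ɹ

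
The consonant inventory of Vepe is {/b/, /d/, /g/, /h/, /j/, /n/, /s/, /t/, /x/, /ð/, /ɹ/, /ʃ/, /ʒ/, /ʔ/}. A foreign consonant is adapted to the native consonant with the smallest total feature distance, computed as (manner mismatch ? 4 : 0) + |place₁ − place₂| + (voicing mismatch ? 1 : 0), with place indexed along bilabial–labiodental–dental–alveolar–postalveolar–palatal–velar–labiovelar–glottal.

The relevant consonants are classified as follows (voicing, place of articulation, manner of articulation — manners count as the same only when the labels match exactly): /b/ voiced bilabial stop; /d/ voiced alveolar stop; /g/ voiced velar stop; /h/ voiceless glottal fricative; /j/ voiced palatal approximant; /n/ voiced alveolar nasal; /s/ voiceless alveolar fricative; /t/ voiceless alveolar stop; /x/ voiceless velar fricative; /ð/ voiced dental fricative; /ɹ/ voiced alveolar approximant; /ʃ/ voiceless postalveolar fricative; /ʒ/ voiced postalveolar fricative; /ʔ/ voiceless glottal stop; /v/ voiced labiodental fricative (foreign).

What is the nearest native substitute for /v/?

/ð/ is closest: same manner (fricative), place distance 1 (labiodental→dental), same voicing; total 1. Next closest is /s/ at distance 3.

ð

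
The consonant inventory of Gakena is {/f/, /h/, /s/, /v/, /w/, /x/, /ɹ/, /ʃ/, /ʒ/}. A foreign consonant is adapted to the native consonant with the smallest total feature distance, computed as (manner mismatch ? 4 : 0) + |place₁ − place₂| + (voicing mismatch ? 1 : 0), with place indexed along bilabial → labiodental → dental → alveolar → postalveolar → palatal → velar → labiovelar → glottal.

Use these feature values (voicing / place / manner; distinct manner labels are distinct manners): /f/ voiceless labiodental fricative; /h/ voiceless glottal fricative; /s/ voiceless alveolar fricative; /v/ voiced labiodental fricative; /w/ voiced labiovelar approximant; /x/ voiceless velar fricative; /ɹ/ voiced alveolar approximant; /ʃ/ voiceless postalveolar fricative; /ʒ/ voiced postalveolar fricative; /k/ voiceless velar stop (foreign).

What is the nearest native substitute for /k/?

/x/ is closest: manner differs (stop→fricative, +4), place distance 0 (velar→velar), same voicing; total 4. Next closest is /h/ at distance 6.

x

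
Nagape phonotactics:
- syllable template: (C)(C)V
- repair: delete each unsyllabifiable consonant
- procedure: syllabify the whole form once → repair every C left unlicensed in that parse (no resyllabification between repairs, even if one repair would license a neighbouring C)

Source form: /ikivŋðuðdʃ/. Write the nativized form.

Syllabifying with onset maximization leaves /v/, /ð/, /d/, /ʃ/ stranded (no codas are permitted; onsets may contain at most 2 consonants).
Deletion applies to /v/, /ð/, /d/, /ʃ/.

ikiŋðu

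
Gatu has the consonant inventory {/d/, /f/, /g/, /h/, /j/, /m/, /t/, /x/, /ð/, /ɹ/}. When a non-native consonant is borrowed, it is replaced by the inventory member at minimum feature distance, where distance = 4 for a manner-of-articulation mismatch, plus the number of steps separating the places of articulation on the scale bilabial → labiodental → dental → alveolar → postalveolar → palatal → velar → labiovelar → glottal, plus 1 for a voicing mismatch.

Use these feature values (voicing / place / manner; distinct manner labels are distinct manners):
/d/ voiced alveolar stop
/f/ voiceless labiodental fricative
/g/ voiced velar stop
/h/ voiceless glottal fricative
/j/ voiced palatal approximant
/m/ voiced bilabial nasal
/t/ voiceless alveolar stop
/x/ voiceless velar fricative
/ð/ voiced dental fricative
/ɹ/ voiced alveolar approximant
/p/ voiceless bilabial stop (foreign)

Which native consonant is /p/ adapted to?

/t/ is closest: same manner (stop), place distance 3 (bilabial→alveolar), same voicing; total 3. Next closest is /d/ at distance 4.

t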